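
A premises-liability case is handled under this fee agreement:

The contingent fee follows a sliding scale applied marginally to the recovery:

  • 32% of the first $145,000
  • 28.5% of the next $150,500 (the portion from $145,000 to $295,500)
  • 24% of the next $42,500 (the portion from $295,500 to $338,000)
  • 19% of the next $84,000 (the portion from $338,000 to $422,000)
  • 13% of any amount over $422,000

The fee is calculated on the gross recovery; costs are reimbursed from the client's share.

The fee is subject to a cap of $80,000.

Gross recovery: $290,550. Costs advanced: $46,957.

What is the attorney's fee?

$80,000.00

Fee base is the gross recovery, $290,550; costs are reimbursed separately.
First $145,000 at 32% = $46,400.00
Remaining $145,550 at 28.5% = $41,481.75
Fee: $46,400.00 + $41,481.75 = $87,881.75
$87,881.75 exceeds the $80,000 cap, so the fee is capped at $80,000.00.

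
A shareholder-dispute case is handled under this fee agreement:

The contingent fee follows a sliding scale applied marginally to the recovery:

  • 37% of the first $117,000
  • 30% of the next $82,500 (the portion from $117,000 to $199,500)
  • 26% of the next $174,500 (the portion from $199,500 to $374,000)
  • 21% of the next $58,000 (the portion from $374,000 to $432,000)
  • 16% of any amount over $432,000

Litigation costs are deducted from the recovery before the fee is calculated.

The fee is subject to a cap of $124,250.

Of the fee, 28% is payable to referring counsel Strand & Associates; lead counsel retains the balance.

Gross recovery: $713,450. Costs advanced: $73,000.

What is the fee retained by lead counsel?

$89,460.00

Fee base (net of costs): $713,450 − $73,000 = $640,450
First $117,000 at 37% = $43,290.00
Next $82,500 at 30% = $24,750.00
Next $174,500 at 26% = $45,370.00
Next $58,000 at 21% = $12,180.00
Remaining $208,450 at 16% = $33,352.00
Fee: $43,290.00 + $24,750.00 + $45,370.00 + $12,180.00 + $33,352.00 = $158,942.00
$158,942.00 exceeds the $124,250 cap, so the fee is capped at $124,250.00.
Referral share: 28% of $124,250.00 = $34,790.00; lead counsel retains $124,250.00 − $34,790.00 = $89,460.00.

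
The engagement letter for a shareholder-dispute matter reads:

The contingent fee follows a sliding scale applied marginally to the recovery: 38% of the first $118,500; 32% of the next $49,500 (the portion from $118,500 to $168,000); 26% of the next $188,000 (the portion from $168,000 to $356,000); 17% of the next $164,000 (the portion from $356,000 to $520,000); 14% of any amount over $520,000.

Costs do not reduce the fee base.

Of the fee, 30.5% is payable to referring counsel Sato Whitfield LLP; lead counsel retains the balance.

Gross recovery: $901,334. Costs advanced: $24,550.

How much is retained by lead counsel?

Fee base is the gross recovery, $901,334; costs are reimbursed separately.
First $118,500 at 38% = $45,030.00
Next $49,500 at 32% = $15,840.00
Next $188,000 at 26% = $48,880.00
Next $164,000 at 17% = $27,880.00
Remaining $381,334 at 14% = $53,386.76
Fee: $45,030.00 + $15,840.00 + $48,880.00 + $27,880.00 + $53,386.76 = $191,016.76
Referral share: 30.5% of $191,016.76 = $58,260.11; lead counsel retains $191,016.76 − $58,260.11 = $132,756.65.

$132,756.65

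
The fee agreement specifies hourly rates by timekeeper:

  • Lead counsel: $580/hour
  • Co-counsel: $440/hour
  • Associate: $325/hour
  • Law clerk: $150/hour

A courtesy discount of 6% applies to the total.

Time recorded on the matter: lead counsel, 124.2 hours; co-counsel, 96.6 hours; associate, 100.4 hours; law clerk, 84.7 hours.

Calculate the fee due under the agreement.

Lead counsel: 124.2 × $580 = $72,036.00
Co-counsel: 96.6 × $440 = $42,504.00
Associate: 100.4 × $325 = $32,630.00
Law clerk: 84.7 × $150 = $12,705.00
Subtotal: $159,875.00
Less 6% discount: −$9,592.50
Total: $159,875.00 − $9,592.50 = $150,282.50

$150,282.50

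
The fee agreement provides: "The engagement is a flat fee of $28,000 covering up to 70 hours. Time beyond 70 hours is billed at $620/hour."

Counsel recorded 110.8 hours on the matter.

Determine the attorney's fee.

$53,296.00

Flat fee: $28,000.00
Excess hours: 110.8 − 70 = 40.8
Overrun: 40.8 × $620 = $25,296.00
Total: $28,000.00 + $25,296.00 = $53,296.00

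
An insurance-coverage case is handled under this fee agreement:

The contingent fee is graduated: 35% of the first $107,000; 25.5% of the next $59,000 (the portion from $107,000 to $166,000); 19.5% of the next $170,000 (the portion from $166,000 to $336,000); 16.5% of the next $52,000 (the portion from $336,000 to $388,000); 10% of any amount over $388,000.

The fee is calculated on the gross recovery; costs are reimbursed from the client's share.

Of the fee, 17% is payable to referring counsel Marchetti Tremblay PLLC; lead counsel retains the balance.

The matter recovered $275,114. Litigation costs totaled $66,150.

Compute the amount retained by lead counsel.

$61,230.95

Fee base is the gross recovery, $275,114; costs are reimbursed separately.
First $107,000 at 35% = $37,450.00
Next $59,000 at 25.5% = $15,045.00
Remaining $109,114 at 19.5% = $21,277.23
Fee: $37,450.00 + $15,045.00 + $21,277.23 = $73,772.23
Referral share: 17% of $73,772.23 = $12,541.28; lead counsel retains $73,772.23 − $12,541.28 = $61,230.95.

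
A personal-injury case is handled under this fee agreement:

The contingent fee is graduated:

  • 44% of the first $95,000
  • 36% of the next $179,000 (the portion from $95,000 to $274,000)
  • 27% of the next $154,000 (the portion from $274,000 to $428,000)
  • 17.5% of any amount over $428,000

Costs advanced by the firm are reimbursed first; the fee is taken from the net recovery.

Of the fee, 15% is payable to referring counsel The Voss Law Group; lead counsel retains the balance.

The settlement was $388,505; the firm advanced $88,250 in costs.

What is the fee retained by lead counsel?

$96,329.52

Fee base (net of costs): $388,505 − $88,250 = $300,255
First $95,000 at 44% = $41,800.00
Next $179,000 at 36% = $64,440.00
Remaining $26,255 at 27% = $7,088.85
Fee: $41,800.00 + $64,440.00 + $7,088.85 = $113,328.85
Referral share: 15% of $113,328.85 = $16,999.33; lead counsel retains $113,328.85 − $16,999.33 = $96,329.52.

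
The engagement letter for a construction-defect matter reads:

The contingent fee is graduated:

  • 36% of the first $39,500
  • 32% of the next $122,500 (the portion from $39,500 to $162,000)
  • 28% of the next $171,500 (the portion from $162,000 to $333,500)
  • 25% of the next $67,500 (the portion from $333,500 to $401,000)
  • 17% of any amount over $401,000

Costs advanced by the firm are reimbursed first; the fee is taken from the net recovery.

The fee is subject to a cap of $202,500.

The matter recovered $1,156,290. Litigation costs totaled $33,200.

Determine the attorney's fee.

Fee base (net of costs): $1,156,290 − $33,200 = $1,123,090
First $39,500 at 36% = $14,220.00
Next $122,500 at 32% = $39,200.00
Next $171,500 at 28% = $48,020.00
Next $67,500 at 25% = $16,875.00
Remaining $722,090 at 17% = $122,755.30
Fee: $14,220.00 + $39,200.00 + $48,020.00 + $16,875.00 + $122,755.30 = $241,070.30
$241,070.30 exceeds the $202,500 cap, so the fee is capped at $202,500.00.

$202,500.00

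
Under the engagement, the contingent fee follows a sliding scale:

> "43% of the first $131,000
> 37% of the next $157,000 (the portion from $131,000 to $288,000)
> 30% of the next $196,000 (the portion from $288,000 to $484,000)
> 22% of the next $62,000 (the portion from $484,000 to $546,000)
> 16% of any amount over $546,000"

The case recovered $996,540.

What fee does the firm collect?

First $131,000 at 43% = $56,330.00
Next $157,000 at 37% = $58,090.00
Next $196,000 at 30% = $58,800.00
Next $62,000 at 22% = $13,640.00
Remaining $450,540 at 16% = $72,086.40
Fee: $56,330.00 + $58,090.00 + $58,800.00 + $13,640.00 + $72,086.40 = $258,946.40

$258,946.40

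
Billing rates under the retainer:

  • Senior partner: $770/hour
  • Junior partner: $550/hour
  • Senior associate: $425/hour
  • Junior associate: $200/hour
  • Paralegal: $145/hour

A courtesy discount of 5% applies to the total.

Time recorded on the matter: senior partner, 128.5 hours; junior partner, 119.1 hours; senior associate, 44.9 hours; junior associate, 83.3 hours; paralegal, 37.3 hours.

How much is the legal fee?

$195,320.95

Senior partner: 128.5 × $770 = $98,945.00
Junior partner: 119.1 × $550 = $65,505.00
Senior associate: 44.9 × $425 = $19,082.50
Junior associate: 83.3 × $200 = $16,660.00
Paralegal: 37.3 × $145 = $5,408.50
Subtotal: $205,601.00
Less 5% discount: −$10,280.05
Total: $205,601.00 − $10,280.05 = $195,320.95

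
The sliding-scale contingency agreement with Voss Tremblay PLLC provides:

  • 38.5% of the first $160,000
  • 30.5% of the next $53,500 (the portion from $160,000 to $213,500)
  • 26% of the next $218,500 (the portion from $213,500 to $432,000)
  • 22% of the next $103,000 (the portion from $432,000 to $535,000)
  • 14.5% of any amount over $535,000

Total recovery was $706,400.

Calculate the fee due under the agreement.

$182,240.50

First $160,000 at 38.5% = $61,600.00
Next $53,500 at 30.5% = $16,317.50
Next $218,500 at 26% = $56,810.00
Next $103,000 at 22% = $22,660.00
Remaining $171,400 at 14.5% = $24,853.00
Fee: $61,600.00 + $16,317.50 + $56,810.00 + $22,660.00 + $24,853.00 = $182,240.50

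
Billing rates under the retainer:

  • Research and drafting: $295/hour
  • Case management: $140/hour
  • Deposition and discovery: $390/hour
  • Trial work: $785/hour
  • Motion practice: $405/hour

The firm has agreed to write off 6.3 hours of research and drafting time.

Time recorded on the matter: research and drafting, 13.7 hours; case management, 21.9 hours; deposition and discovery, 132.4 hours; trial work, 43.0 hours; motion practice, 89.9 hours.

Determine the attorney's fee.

$127,049.50

Research and drafting: 13.7 × $295 = $4,041.50
Case management: 21.9 × $140 = $3,066.00
Deposition and discovery: 132.4 × $390 = $51,636.00
Trial work: 43.0 × $785 = $33,755.00
Motion practice: 89.9 × $405 = $36,409.50
Subtotal: $128,908.00
Write-off: 6.3 × $295 = $1,858.50
Total: $128,908.00 − $1,858.50 = $127,049.50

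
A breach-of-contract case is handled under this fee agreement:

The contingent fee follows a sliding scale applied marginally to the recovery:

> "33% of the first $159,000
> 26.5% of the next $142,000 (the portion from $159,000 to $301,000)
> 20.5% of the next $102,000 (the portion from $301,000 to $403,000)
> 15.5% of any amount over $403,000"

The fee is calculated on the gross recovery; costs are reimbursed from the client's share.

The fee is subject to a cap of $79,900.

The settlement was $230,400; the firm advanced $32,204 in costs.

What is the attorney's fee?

$71,391.00

Fee base is the gross recovery, $230,400; costs are reimbursed separately.
First $159,000 at 33% = $52,470.00
Remaining $71,400 at 26.5% = $18,921.00
Fee: $52,470.00 + $18,921.00 = $71,391.00
$71,391.00 is under the $79,900 cap.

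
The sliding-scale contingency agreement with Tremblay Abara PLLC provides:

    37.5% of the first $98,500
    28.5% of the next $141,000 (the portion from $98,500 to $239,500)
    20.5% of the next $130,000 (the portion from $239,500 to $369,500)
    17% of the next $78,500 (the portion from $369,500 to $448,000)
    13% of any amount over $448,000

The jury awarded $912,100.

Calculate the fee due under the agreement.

$177,450.50

First $98,500 at 37.5% = $36,937.50
Next $141,000 at 28.5% = $40,185.00
Next $130,000 at 20.5% = $26,650.00
Next $78,500 at 17% = $13,345.00
Remaining $464,100 at 13% = $60,333.00
Fee: $36,937.50 + $40,185.00 + $26,650.00 + $13,345.00 + $60,333.00 = $177,450.50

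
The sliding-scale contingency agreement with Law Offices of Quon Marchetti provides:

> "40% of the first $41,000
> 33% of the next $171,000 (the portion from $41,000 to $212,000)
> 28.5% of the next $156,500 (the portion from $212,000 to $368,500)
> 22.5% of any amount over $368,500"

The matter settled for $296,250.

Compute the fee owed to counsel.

$96,841.25

First $41,000 at 40% = $16,400.00
Next $171,000 at 33% = $56,430.00
Remaining $84,250 at 28.5% = $24,011.25
Fee: $16,400.00 + $56,430.00 + $24,011.25 = $96,841.25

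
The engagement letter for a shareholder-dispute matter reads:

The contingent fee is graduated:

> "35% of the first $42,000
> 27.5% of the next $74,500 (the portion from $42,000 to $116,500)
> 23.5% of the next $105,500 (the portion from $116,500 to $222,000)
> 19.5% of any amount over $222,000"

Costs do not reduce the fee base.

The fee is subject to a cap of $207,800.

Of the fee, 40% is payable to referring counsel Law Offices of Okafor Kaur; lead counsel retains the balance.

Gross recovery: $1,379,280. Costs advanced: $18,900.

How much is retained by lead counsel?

Fee base is the gross recovery, $1,379,280; costs are reimbursed separately.
First $42,000 at 35% = $14,700.00
Next $74,500 at 27.5% = $20,487.50
Next $105,500 at 23.5% = $24,792.50
Remaining $1,157,280 at 19.5% = $225,669.60
Fee: $14,700.00 + $20,487.50 + $24,792.50 + $225,669.60 = $285,649.60
$285,649.60 exceeds the $207,800 cap, so the fee is capped at $207,800.00.
Referral share: 40% of $207,800.00 = $83,120.00; lead counsel retains $207,800.00 − $83,120.00 = $124,680.00.

$124,680.00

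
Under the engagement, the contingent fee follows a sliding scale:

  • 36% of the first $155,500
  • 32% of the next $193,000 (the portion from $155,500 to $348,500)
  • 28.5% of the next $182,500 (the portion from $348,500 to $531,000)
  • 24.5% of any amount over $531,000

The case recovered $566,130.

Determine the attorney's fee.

First $155,500 at 36% = $55,980.00
Next $193,000 at 32% = $61,760.00
Next $182,500 at 28.5% = $52,012.50
Remaining $35,130 at 24.5% = $8,606.85
Fee: $55,980.00 + $61,760.00 + $52,012.50 + $8,606.85 = $178,359.35

$178,359.35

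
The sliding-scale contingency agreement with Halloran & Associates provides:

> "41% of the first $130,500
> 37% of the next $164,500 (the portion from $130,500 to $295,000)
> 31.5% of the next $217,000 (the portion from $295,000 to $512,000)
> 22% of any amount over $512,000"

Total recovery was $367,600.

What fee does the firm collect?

First $130,500 at 41% = $53,505.00
Next $164,500 at 37% = $60,865.00
Remaining $72,600 at 31.5% = $22,869.00
Fee: $53,505.00 + $60,865.00 + $22,869.00 = $137,239.00

$137,239.00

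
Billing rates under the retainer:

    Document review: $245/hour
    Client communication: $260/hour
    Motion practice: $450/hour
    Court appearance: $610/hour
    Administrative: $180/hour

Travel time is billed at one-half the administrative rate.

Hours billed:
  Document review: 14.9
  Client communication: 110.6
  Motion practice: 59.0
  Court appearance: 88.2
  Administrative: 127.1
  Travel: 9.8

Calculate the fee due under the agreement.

Document review: 14.9 × $245 = $3,650.50
Client communication: 110.6 × $260 = $28,756.00
Motion practice: 59.0 × $450 = $26,550.00
Court appearance: 88.2 × $610 = $53,802.00
Administrative: 127.1 × $180 = $22,878.00
Subtotal: $3,650.50 + $28,756.00 + $26,550.00 + $53,802.00 + $22,878.00 = $135,636.50
Travel: 9.8 × ($180 ÷ 2) = 9.8 × $90.00 = $882.00
Total: $135,636.50 + $882.00 = $136,518.50

$136,518.50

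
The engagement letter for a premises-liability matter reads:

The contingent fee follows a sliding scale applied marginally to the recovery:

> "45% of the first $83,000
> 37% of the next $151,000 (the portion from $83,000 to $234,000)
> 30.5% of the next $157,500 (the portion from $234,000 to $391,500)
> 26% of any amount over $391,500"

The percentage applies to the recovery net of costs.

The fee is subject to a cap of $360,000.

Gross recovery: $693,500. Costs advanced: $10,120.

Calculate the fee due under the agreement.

$217,146.30

Fee base (net of costs): $693,500 − $10,120 = $683,380
First $83,000 at 45% = $37,350.00
Next $151,000 at 37% = $55,870.00
Next $157,500 at 30.5% = $48,037.50
Remaining $291,880 at 26% = $75,888.80
Fee: $37,350.00 + $55,870.00 + $48,037.50 + $75,888.80 = $217,146.30
$217,146.30 is under the $360,000 cap.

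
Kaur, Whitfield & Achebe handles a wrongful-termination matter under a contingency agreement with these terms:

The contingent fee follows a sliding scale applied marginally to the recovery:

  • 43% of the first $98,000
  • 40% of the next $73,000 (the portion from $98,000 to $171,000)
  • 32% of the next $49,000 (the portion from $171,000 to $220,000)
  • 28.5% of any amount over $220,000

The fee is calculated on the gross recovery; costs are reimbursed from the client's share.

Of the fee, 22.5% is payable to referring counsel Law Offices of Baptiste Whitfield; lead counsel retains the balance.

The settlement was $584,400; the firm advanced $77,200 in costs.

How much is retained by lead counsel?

$147,927.35

Fee base is the gross recovery, $584,400; costs are reimbursed separately.
First $98,000 at 43% = $42,140.00
Next $73,000 at 40% = $29,200.00
Next $49,000 at 32% = $15,680.00
Remaining $364,400 at 28.5% = $103,854.00
Fee: $42,140.00 + $29,200.00 + $15,680.00 + $103,854.00 = $190,874.00
Referral share: 22.5% of $190,874.00 = $42,946.65; lead counsel retains $190,874.00 − $42,946.65 = $147,927.35.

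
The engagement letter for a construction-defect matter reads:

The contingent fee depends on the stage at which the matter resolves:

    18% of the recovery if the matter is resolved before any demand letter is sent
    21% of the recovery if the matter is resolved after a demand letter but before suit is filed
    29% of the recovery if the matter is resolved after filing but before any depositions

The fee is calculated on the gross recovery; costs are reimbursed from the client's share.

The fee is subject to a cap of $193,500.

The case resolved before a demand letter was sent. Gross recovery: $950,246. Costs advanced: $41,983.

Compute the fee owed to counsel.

Fee base is the gross recovery, $950,246; costs are reimbursed separately.
The matter resolved before a demand letter was sent, so the 18% rate applies.
$950,246 × 18% = $171,044.28
$171,044.28 is under the $193,500 cap.

$171,044.28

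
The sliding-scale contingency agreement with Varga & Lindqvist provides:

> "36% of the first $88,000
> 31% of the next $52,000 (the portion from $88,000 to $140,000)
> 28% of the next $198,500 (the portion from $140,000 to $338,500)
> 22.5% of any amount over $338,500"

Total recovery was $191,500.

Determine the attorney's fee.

First $88,000 at 36% = $31,680.00
Next $52,000 at 31% = $16,120.00
Remaining $51,500 at 28% = $14,420.00
Fee: $31,680.00 + $16,120.00 + $14,420.00 = $62,220.00

$62,220.00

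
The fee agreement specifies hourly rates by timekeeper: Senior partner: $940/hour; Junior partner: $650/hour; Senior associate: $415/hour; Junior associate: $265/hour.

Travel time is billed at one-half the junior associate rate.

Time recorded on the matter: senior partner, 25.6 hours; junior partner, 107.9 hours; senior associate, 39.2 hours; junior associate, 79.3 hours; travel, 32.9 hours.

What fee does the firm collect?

Senior partner: 25.6 × $940 = $24,064.00
Junior partner: 107.9 × $650 = $70,135.00
Senior associate: 39.2 × $415 = $16,268.00
Junior associate: 79.3 × $265 = $21,014.50
Subtotal: $24,064.00 + $70,135.00 + $16,268.00 + $21,014.50 = $131,481.50
Travel: 32.9 × ($265 ÷ 2) = 32.9 × $132.50 = $4,359.25
Total: $131,481.50 + $4,359.25 = $135,840.75

$135,840.75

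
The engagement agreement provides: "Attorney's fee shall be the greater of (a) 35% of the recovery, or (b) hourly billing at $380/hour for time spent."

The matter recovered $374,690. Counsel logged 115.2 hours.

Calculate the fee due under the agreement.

$131,141.50

(a) 35% of $374,690 = $131,141.50
(b) 115.2 × $380 = $43,776.00
The greater is (a): $131,141.50.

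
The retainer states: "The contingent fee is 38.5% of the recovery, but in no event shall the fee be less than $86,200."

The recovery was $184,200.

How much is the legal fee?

$86,200.00

38.5% of $184,200 = $70,917.00
That is below the $86,200 minimum, so the minimum applies.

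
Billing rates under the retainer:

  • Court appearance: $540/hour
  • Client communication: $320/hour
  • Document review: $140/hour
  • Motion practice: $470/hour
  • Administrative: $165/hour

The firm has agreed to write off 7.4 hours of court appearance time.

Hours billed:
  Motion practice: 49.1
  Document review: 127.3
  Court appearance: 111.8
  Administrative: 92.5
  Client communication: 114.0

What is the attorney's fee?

Court appearance: 111.8 × $540 = $60,372.00
Client communication: 114.0 × $320 = $36,480.00
Document review: 127.3 × $140 = $17,822.00
Motion practice: 49.1 × $470 = $23,077.00
Administrative: 92.5 × $165 = $15,262.50
Subtotal: $153,013.50
Write-off: 7.4 × $540 = $3,996.00
Total: $153,013.50 − $3,996.00 = $149,017.50

$149,017.50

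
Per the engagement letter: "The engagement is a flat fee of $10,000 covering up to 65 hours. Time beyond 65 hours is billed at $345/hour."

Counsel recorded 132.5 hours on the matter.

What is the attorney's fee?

$33,287.50

Flat fee: $10,000.00
Excess hours: 132.5 − 65 = 67.5
Overrun: 67.5 × $345 = $23,287.50
Total: $10,000.00 + $23,287.50 = $33,287.50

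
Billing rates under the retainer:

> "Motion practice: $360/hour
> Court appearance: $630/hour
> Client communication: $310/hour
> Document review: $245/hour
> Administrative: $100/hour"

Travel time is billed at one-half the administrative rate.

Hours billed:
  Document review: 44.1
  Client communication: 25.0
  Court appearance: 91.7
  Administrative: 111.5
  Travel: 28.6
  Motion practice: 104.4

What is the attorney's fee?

$126,489.50

Motion practice: 104.4 × $360 = $37,584.00
Court appearance: 91.7 × $630 = $57,771.00
Client communication: 25.0 × $310 = $7,750.00
Document review: 44.1 × $245 = $10,804.50
Administrative: 111.5 × $100 = $11,150.00
Subtotal: $37,584.00 + $57,771.00 + $7,750.00 + $10,804.50 + $11,150.00 = $125,059.50
Travel: 28.6 × ($100 ÷ 2) = 28.6 × $50.00 = $1,430.00
Total: $125,059.50 + $1,430.00 = $126,489.50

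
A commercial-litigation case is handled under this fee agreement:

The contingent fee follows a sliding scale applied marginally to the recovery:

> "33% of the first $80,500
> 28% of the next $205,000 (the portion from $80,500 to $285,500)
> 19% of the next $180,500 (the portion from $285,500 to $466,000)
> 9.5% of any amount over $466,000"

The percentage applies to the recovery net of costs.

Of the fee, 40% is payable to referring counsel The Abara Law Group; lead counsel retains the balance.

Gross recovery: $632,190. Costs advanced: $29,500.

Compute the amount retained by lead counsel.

$78,747.33

Fee base (net of costs): $632,190 − $29,500 = $602,690
First $80,500 at 33% = $26,565.00
Next $205,000 at 28% = $57,400.00
Next $180,500 at 19% = $34,295.00
Remaining $136,690 at 9.5% = $12,985.55
Fee: $26,565.00 + $57,400.00 + $34,295.00 + $12,985.55 = $131,245.55
Referral share: 40% of $131,245.55 = $52,498.22; lead counsel retains $131,245.55 − $52,498.22 = $78,747.33.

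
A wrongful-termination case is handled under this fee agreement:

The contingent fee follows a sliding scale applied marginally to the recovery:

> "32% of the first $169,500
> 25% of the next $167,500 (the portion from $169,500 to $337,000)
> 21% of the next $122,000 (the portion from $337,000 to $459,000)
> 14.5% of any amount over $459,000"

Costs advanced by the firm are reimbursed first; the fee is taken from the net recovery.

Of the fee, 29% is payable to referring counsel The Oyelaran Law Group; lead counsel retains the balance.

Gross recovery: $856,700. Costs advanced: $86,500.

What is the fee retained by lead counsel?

Fee base (net of costs): $856,700 − $86,500 = $770,200
First $169,500 at 32% = $54,240.00
Next $167,500 at 25% = $41,875.00
Next $122,000 at 21% = $25,620.00
Remaining $311,200 at 14.5% = $45,124.00
Fee: $54,240.00 + $41,875.00 + $25,620.00 + $45,124.00 = $166,859.00
Referral share: 29% of $166,859.00 = $48,389.11; lead counsel retains $166,859.00 − $48,389.11 = $118,469.89.

$118,469.89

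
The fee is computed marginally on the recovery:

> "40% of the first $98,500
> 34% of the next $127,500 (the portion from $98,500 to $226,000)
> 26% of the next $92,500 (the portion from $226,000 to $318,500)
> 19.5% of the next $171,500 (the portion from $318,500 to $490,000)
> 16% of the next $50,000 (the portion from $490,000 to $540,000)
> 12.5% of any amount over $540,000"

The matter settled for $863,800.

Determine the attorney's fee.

First $98,500 at 40% = $39,400.00
Next $127,500 at 34% = $43,350.00
Next $92,500 at 26% = $24,050.00
Next $171,500 at 19.5% = $33,442.50
Next $50,000 at 16% = $8,000.00
Remaining $323,800 at 12.5% = $40,475.00
Fee: $39,400.00 + $43,350.00 + $24,050.00 + $33,442.50 + $8,000.00 + $40,475.00 = $188,717.50

$188,717.50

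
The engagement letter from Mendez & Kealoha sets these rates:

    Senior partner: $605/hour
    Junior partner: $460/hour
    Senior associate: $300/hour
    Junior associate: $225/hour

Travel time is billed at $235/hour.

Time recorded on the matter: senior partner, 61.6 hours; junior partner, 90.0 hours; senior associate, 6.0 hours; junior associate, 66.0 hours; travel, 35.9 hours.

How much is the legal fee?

Senior partner: 61.6 × $605 = $37,268.00
Junior partner: 90.0 × $460 = $41,400.00
Senior associate: 6.0 × $300 = $1,800.00
Junior associate: 66.0 × $225 = $14,850.00
Subtotal: $37,268.00 + $41,400.00 + $1,800.00 + $14,850.00 = $95,318.00
Travel: 35.9 × $235 = $8,436.50
Total: $95,318.00 + $8,436.50 = $103,754.50

$103,754.50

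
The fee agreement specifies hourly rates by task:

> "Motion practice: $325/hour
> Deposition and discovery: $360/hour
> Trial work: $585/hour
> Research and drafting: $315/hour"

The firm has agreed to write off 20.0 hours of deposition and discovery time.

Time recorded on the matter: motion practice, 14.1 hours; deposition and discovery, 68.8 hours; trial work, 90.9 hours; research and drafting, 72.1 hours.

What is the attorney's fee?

$98,038.50

Motion practice: 14.1 × $325 = $4,582.50
Deposition and discovery: 68.8 × $360 = $24,768.00
Trial work: 90.9 × $585 = $53,176.50
Research and drafting: 72.1 × $315 = $22,711.50
Subtotal: $105,238.50
Write-off: 20.0 × $360 = $7,200.00
Total: $105,238.50 − $7,200.00 = $98,038.50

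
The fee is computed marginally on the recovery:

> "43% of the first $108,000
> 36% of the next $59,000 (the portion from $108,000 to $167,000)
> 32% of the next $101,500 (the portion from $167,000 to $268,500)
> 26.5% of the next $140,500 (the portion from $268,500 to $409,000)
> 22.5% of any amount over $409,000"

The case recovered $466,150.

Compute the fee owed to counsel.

First $108,000 at 43% = $46,440.00
Next $59,000 at 36% = $21,240.00
Next $101,500 at 32% = $32,480.00
Next $140,500 at 26.5% = $37,232.50
Remaining $57,150 at 22.5% = $12,858.75
Fee: $46,440.00 + $21,240.00 + $32,480.00 + $37,232.50 + $12,858.75 = $150,251.25

$150,251.25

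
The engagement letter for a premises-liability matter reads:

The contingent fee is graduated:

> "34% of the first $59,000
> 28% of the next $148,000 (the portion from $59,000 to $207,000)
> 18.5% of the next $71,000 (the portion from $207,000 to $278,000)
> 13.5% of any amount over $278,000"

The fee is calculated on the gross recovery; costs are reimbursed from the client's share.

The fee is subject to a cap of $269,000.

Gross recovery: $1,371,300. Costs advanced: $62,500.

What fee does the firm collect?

$222,230.50

Fee base is the gross recovery, $1,371,300; costs are reimbursed separately.
First $59,000 at 34% = $20,060.00
Next $148,000 at 28% = $41,440.00
Next $71,000 at 18.5% = $13,135.00
Remaining $1,093,300 at 13.5% = $147,595.50
Fee: $20,060.00 + $41,440.00 + $13,135.00 + $147,595.50 = $222,230.50
$222,230.50 is under the $269,000 cap.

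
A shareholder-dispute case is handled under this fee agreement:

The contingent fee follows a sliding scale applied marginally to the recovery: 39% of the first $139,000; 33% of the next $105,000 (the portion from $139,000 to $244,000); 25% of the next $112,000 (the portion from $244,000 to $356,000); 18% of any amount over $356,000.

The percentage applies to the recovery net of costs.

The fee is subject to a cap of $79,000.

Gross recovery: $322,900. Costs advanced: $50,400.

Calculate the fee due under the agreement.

Fee base (net of costs): $322,900 − $50,400 = $272,500
First $139,000 at 39% = $54,210.00
Next $105,000 at 33% = $34,650.00
Remaining $28,500 at 25% = $7,125.00
Fee: $54,210.00 + $34,650.00 + $7,125.00 = $95,985.00
$95,985.00 exceeds the $79,000 cap, so the fee is capped at $79,000.00.

$79,000.00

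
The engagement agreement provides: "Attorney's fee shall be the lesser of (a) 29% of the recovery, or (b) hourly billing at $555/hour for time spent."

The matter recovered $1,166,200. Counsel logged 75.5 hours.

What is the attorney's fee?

$41,902.50

(a) 29% of $1,166,200 = $338,198.00
(b) 75.5 × $555 = $41,902.50
The lesser is (b): $41,902.50.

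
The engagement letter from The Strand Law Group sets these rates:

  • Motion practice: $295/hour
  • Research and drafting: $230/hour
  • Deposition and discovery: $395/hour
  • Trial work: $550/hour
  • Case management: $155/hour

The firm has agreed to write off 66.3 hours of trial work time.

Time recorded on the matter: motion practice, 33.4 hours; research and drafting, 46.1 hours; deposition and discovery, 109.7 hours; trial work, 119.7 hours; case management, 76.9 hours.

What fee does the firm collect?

$105,077.00

Motion practice: 33.4 × $295 = $9,853.00
Research and drafting: 46.1 × $230 = $10,603.00
Deposition and discovery: 109.7 × $395 = $43,331.50
Trial work: 119.7 × $550 = $65,835.00
Case management: 76.9 × $155 = $11,919.50
Subtotal: $141,542.00
Write-off: 66.3 × $550 = $36,465.00
Total: $141,542.00 − $36,465.00 = $105,077.00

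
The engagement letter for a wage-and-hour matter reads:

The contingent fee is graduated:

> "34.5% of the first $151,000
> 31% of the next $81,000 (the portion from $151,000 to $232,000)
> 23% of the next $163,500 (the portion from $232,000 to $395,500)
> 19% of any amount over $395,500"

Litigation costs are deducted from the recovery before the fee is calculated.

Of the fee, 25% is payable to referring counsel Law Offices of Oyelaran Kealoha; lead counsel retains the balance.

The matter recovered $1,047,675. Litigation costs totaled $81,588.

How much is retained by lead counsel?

$167,416.15

Fee base (net of costs): $1,047,675 − $81,588 = $966,087
First $151,000 at 34.5% = $52,095.00
Next $81,000 at 31% = $25,110.00
Next $163,500 at 23% = $37,605.00
Remaining $570,587 at 19% = $108,411.53
Fee: $52,095.00 + $25,110.00 + $37,605.00 + $108,411.53 = $223,221.53
Referral share: 25% of $223,221.53 = $55,805.38; lead counsel retains $223,221.53 − $55,805.38 = $167,416.15.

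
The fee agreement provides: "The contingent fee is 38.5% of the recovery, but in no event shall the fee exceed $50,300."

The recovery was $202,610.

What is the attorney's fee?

38.5% of $202,610 = $78,004.85
That exceeds the $50,300 cap, so the fee is capped at $50,300.

$50,300.00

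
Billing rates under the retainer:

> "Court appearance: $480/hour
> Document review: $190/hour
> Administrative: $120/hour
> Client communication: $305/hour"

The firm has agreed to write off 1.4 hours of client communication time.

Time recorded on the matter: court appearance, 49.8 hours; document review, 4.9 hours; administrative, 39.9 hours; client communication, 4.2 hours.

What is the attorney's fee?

Court appearance: 49.8 × $480 = $23,904.00
Document review: 4.9 × $190 = $931.00
Administrative: 39.9 × $120 = $4,788.00
Client communication: 4.2 × $305 = $1,281.00
Subtotal: $30,904.00
Write-off: 1.4 × $305 = $427.00
Total: $30,904.00 − $427.00 = $30,477.00

$30,477.00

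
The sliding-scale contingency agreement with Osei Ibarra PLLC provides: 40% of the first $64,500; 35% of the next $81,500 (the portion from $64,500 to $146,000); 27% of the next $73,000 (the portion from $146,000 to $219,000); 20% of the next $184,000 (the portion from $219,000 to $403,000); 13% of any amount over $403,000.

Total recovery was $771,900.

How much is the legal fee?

First $64,500 at 40% = $25,800.00
Next $81,500 at 35% = $28,525.00
Next $73,000 at 27% = $19,710.00
Next $184,000 at 20% = $36,800.00
Remaining $368,900 at 13% = $47,957.00
Fee: $25,800.00 + $28,525.00 + $19,710.00 + $36,800.00 + $47,957.00 = $158,792.00

$158,792.00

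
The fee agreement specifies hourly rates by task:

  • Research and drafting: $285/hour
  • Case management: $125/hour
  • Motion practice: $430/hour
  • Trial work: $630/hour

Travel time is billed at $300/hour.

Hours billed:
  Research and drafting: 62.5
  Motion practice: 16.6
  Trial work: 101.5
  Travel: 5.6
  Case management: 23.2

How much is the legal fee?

Research and drafting: 62.5 × $285 = $17,812.50
Case management: 23.2 × $125 = $2,900.00
Motion practice: 16.6 × $430 = $7,138.00
Trial work: 101.5 × $630 = $63,945.00
Subtotal: $17,812.50 + $2,900.00 + $7,138.00 + $63,945.00 = $91,795.50
Travel: 5.6 × $300 = $1,680.00
Total: $91,795.50 + $1,680.00 = $93,475.50

$93,475.50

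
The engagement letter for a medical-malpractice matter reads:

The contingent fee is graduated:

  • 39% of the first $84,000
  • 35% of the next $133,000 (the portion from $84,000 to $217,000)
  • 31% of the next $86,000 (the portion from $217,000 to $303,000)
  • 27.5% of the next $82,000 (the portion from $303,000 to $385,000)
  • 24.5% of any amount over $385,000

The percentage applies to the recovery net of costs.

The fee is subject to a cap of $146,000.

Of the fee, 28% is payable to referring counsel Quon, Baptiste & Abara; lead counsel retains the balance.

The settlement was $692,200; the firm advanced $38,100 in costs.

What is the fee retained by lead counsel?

Fee base (net of costs): $692,200 − $38,100 = $654,100
First $84,000 at 39% = $32,760.00
Next $133,000 at 35% = $46,550.00
Next $86,000 at 31% = $26,660.00
Next $82,000 at 27.5% = $22,550.00
Remaining $269,100 at 24.5% = $65,929.50
Fee: $32,760.00 + $46,550.00 + $26,660.00 + $22,550.00 + $65,929.50 = $194,449.50
$194,449.50 exceeds the $146,000 cap, so the fee is capped at $146,000.00.
Referral share: 28% of $146,000.00 = $40,880.00; lead counsel retains $146,000.00 − $40,880.00 = $105,120.00.

$105,120.00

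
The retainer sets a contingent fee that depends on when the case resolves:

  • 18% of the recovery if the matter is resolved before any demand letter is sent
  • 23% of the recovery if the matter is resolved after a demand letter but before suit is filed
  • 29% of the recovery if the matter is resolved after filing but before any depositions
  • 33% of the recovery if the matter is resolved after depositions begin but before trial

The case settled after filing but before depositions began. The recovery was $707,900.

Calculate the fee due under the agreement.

The matter settled after filing but before depositions began, so the 29% rate applies.
$707,900 × 29% = $205,291.00

$205,291.00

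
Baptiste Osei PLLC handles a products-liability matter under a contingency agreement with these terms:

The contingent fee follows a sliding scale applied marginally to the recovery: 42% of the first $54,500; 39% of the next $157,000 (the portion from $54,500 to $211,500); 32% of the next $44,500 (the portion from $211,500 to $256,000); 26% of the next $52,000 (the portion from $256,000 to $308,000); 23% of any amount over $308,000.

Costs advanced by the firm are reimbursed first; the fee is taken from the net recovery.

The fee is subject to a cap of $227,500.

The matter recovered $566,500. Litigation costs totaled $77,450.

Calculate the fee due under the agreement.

$153,521.50

Fee base (net of costs): $566,500 − $77,450 = $489,050
First $54,500 at 42% = $22,890.00
Next $157,000 at 39% = $61,230.00
Next $44,500 at 32% = $14,240.00
Next $52,000 at 26% = $13,520.00
Remaining $181,050 at 23% = $41,641.50
Fee: $22,890.00 + $61,230.00 + $14,240.00 + $13,520.00 + $41,641.50 = $153,521.50
$153,521.50 is under the $227,500 cap.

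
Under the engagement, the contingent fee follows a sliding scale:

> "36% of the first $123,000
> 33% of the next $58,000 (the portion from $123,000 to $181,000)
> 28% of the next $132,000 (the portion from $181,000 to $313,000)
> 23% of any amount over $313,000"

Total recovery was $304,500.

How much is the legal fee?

First $123,000 at 36% = $44,280.00
Next $58,000 at 33% = $19,140.00
Remaining $123,500 at 28% = $34,580.00
Fee: $44,280.00 + $19,140.00 + $34,580.00 = $98,000.00

$98,000.00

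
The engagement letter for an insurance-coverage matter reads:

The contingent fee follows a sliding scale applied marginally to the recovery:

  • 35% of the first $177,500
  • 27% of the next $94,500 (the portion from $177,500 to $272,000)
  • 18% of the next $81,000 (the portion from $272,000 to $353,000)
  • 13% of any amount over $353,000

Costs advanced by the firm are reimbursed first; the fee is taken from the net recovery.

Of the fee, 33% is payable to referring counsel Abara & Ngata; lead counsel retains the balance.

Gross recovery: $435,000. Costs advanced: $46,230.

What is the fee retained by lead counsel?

Fee base (net of costs): $435,000 − $46,230 = $388,770
First $177,500 at 35% = $62,125.00
Next $94,500 at 27% = $25,515.00
Next $81,000 at 18% = $14,580.00
Remaining $35,770 at 13% = $4,650.10
Fee: $62,125.00 + $25,515.00 + $14,580.00 + $4,650.10 = $106,870.10
Referral share: 33% of $106,870.10 = $35,267.13; lead counsel retains $106,870.10 − $35,267.13 = $71,602.97.

$71,602.97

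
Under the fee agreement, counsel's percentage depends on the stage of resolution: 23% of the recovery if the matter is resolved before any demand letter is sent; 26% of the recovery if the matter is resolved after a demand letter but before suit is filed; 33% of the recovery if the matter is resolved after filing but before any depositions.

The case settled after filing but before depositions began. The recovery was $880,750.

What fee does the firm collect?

$290,647.50

The matter settled after filing but before depositions began, so the 33% rate applies.
$880,750 × 33% = $290,647.50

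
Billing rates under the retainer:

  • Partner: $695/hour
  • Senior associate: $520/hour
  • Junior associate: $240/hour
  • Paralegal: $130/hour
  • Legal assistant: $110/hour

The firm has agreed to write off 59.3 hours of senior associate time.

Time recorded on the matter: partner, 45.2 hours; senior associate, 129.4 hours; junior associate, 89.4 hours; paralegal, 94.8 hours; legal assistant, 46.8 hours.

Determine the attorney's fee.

$106,794.00

Partner: 45.2 × $695 = $31,414.00
Senior associate: 129.4 × $520 = $67,288.00
Junior associate: 89.4 × $240 = $21,456.00
Paralegal: 94.8 × $130 = $12,324.00
Legal assistant: 46.8 × $110 = $5,148.00
Subtotal: $137,630.00
Write-off: 59.3 × $520 = $30,836.00
Total: $137,630.00 − $30,836.00 = $106,794.00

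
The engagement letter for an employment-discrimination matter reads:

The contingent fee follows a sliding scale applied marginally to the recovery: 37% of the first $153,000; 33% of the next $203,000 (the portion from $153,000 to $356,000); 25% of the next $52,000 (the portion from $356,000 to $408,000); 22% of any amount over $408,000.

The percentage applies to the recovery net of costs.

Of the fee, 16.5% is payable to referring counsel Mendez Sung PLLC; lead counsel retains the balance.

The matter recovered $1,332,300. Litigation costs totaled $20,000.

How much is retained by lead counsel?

$280,180.91

Fee base (net of costs): $1,332,300 − $20,000 = $1,312,300
First $153,000 at 37% = $56,610.00
Next $203,000 at 33% = $66,990.00
Next $52,000 at 25% = $13,000.00
Remaining $904,300 at 22% = $198,946.00
Fee: $56,610.00 + $66,990.00 + $13,000.00 + $198,946.00 = $335,546.00
Referral share: 16.5% of $335,546.00 = $55,365.09; lead counsel retains $335,546.00 − $55,365.09 = $280,180.91.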